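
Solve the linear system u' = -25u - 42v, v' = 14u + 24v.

Coefficient matrix A = [[-25, -42], [14, 24]].
Characteristic polynomial det(A - λI) = λ^2 + λ - 12 = 0.
Eigenvalues λ = 3, -4.
For λ=3: (A-λI) row 1 is [-28, -42], so an eigenvector is (-3, 2).
For λ=-4: (A-λI) row 1 is [-21, -42], so an eigenvector is (2, -1).
General solution: C_1e^(3t)(-3,2) + C_2e^(-4t)(2,-1).

u(t) = -3C_1e^(3t) + 2C_2e^(-4t), v(t) = 2C_1e^(3t) - C_2e^(-4t)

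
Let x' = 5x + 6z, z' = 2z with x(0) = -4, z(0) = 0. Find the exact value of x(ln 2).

A = [[5,6],[0,2]]; eigenvalues λ = 2, 5.
Eigenvectors: (2,-1) for λ=2, (-1,0) for λ=5.
From the initial condition, c_1 = 0, c_2 = 4.
x(ln 2) = (0)(2^2)(2) + (4)(2^5)(-1) = -128.

-128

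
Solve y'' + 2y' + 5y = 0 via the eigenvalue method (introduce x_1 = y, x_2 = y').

Let x_1 = y, x_2 = y'. Then x_1' = x_2 and x_2' = -5x_1 - 2x_2.
A = [[0,1],[-5,-2]]; det(A-λI) = λ^2 + 2λ + 5.
Eigenvalues λ = -1 ± 2i.

y(t) = c_1e^(-t)cos(2t) + c_2e^(-t)sin(2t)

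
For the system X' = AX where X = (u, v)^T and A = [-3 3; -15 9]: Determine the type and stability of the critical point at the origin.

A = [[-3,3],[-15,9]]; det(A-λI) = λ^2 - 6λ + 18.
λ = 3 ± 3i: positive real part.

unstable spiral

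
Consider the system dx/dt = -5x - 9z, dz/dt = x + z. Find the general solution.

Coefficient matrix A = [[-5, -9], [1, 1]].
Characteristic polynomial det(A - λI) = λ^2 + 4λ + 4 = 0.
Single eigenvalue λ = -2 with algebraic multiplicity 2.
Eigenvector v = (3,-1); generalized eigenvector w with (A-λI)w=v is (2,-1).
General solution: e^(-2t)[c_1·v + c_2·(t·v + w)].

x(t) = 3c_1e^(-2t) + 3c_2te^(-2t) + 2c_2e^(-2t), z(t) = -c_1e^(-2t) - c_2te^(-2t) - c_2e^(-2t)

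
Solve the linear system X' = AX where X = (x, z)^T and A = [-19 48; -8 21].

x(t) = 2c_1e^(5t) - 3c_2e^(-3t), z(t) = c_1e^(5t) - c_2e^(-3t)

Coefficient matrix A = [[-19, 48], [-8, 21]].
Characteristic polynomial det(A - λI) = λ^2 - 2λ - 15 = 0.
Eigenvalues λ = 5, -3.
For λ=5: (A-λI) row 1 is [-24, 48], so an eigenvector is (2, 1).
For λ=-3: (A-λI) row 1 is [-16, 48], so an eigenvector is (-3, -1).
General solution: c_1e^(5t)(2,1) + c_2e^(-3t)(-3,-1).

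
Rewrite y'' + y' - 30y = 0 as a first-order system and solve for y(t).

y(t) = c_1e^(-6t) + c_2e^(5t)

Let x_1 = y, x_2 = y'. Then x_1' = x_2 and x_2' = 30x_1 - x_2.
A = [[0,1],[30,-1]]; det(A-λI) = λ^2 + λ - 30.
Eigenvalues λ = -6, 5 with eigenvectors (1,-6), (1,5).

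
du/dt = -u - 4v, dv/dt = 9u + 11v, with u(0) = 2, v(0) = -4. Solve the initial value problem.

u(t) = 4te^(5t) + 2e^(5t), v(t) = -6te^(5t) - 4e^(5t)

Coefficient matrix A = [[-1, -4], [9, 11]].
Characteristic polynomial det(A - λI) = λ^2 - 10λ + 25 = 0.
Single eigenvalue λ = 5 with algebraic multiplicity 2.
Eigenvector v = (2,-3); generalized eigenvector w with (A-λI)w=v is (1,-2).
General solution: e^(5t)[K_1·v + K_2·(t·v + w)].
Applying u(0)=2, v(0)=-4 gives K_1=0, K_2=2.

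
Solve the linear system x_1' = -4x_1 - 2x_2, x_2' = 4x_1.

Coefficient matrix A = [[-4, -2], [4, 0]].
Characteristic polynomial det(A - λI) = λ^2 + 4λ + 8 = 0.
Eigenvalues λ = -2 ± 2i (complex conjugate pair).
For λ=-2+2i: an eigenvector is (0,1) - i(-1,1) = (0 + i, 1 - i).
A real fundamental pair from Re and Im of e^((-2+2i)t)v: X_1 = e^(-2t)(cos(2t)·(0,1) + sin(2t)·(-1,1)), X_2 = e^(-2t)(sin(2t)·(0,1) - cos(2t)·(-1,1)).
General solution: C_1X_1 + C_2X_2.

x_1(t) = -C_1e^(-2t)sin(2t) + C_2e^(-2t)cos(2t), x_2(t) = C_1e^(-2t)sin(2t) + C_1e^(-2t)cos(2t) + C_2e^(-2t)sin(2t) - C_2e^(-2t)cos(2t)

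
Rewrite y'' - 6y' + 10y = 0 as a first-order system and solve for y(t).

Let x_1 = y, x_2 = y'. Then x_1' = x_2 and x_2' = -10x_1 + 6x_2.
A = [[0,1],[-10,6]]; det(A-λI) = λ^2 - 6λ + 10.
Eigenvalues λ = 3 ± i.

y(t) = K_1e^(3t)cos(t) + K_2e^(3t)sin(t)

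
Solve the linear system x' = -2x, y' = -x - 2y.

Coefficient matrix A = [[-2, 0], [-1, -2]].
Characteristic polynomial det(A - λI) = λ^2 + 4λ + 4 = 0.
Single eigenvalue λ = -2 with algebraic multiplicity 2.
Eigenvector v = (0,1); generalized eigenvector w with (A-λI)w=v is (-1,0).
General solution: e^(-2t)[C_1·v + C_2·(t·v + w)].

x(t) = -C_2e^(-2t), y(t) = C_1e^(-2t) + C_2te^(-2t)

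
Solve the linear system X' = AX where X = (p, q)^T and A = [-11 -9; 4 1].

p(t) = -3C_1e^(-5t) - 3C_2te^(-5t) - C_2e^(-5t), q(t) = 2C_1e^(-5t) + 2C_2te^(-5t) + C_2e^(-5t)

Coefficient matrix A = [[-11, -9], [4, 1]].
Characteristic polynomial det(A - λI) = λ^2 + 10λ + 25 = 0.
Single eigenvalue λ = -5 with algebraic multiplicity 2.
Eigenvector v = (-3,2); generalized eigenvector w with (A-λI)w=v is (-1,1).
General solution: e^(-5t)[C_1·v + C_2·(t·v + w)].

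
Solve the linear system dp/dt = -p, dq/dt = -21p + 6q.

p(t) = -c_1e^(-t), q(t) = -3c_1e^(-t) + c_2e^(6t)

Coefficient matrix A = [[-1, 0], [-21, 6]].
Characteristic polynomial det(A - λI) = λ^2 - 5λ - 6 = 0.
Eigenvalues λ = -1, 6.
For λ=-1: (A-λI) row 2 is [-21, 7], so an eigenvector is (-1, -3).
For λ=6: (A-λI) row 1 is [-7, 0], so an eigenvector is (0, 1).
General solution: c_1e^(-t)(-1,-3) + c_2e^(6t)(0,1).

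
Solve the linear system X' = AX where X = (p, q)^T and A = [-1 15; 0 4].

p(t) = C_1e^(-t) + 3C_2e^(4t), q(t) = C_2e^(4t)

Coefficient matrix A = [[-1, 15], [0, 4]].
Characteristic polynomial det(A - λI) = λ^2 - 3λ - 4 = 0.
Eigenvalues λ = -1, 4.
For λ=-1: (A-λI) row 1 is [0, 15], so an eigenvector is (1, 0).
For λ=4: (A-λI) row 1 is [-5, 15], so an eigenvector is (3, 1).
General solution: C_1e^(-t)(1,0) + C_2e^(4t)(3,1).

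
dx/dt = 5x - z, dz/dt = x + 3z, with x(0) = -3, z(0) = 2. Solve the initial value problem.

x(t) = -5te^(4t) - 3e^(4t), z(t) = -5te^(4t) + 2e^(4t)

Coefficient matrix A = [[5, -1], [1, 3]].
Characteristic polynomial det(A - λI) = λ^2 - 8λ + 16 = 0.
Single eigenvalue λ = 4 with algebraic multiplicity 2.
Eigenvector v = (-1,-1); generalized eigenvector w with (A-λI)w=v is (2,3).
General solution: e^(4t)[c_1·v + c_2·(t·v + w)].
Applying x(0)=-3, z(0)=2 gives c_1=13, c_2=5.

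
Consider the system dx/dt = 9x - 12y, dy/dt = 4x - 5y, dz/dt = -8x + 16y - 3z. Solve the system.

Coefficient matrix A = [[9, -12, 0], [4, -5, 0], [-8, 16, -3]].
det(A - λI) = 0 gives eigenvalues λ = 1, 3, -3.
For λ=1: eigenvector (-3,-2,-2).
For λ=3: eigenvector (2,1,0).
For λ=-3: eigenvector (0,0,1).
General solution: K_1e^(t)(-3,-2,-2) + K_2e^(3t)(2,1,0) + K_3e^(-3t)(0,0,1).

x(t) = -3K_1e^(t) + 2K_2e^(3t), y(t) = -2K_1e^(t) + K_2e^(3t), z(t) = -2K_1e^(t) + K_3e^(-3t)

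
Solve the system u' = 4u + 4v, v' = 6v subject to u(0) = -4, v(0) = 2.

u(t) = 4e^(6t) - 8e^(4t), v(t) = 2e^(6t)

Coefficient matrix A = [[4, 4], [0, 6]].
Characteristic polynomial det(A - λI) = λ^2 - 10λ + 24 = 0.
Eigenvalues λ = 4, 6.
For λ=4: (A-λI) row 1 is [0, 4], so an eigenvector is (1, 0).
For λ=6: (A-λI) row 1 is [-2, 4], so an eigenvector is (2, 1).
General solution: c_1e^(4t)(1,0) + c_2e^(6t)(2,1).
Applying u(0)=-4, v(0)=2 gives c_1=-8, c_2=2.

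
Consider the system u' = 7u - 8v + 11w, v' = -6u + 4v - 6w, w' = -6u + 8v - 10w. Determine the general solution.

u(t) = -C_1e^(-4t) - C_2e^(4t) - C_3e^(t), v(t) = C_2e^(4t) + 2C_3e^(t), w(t) = C_1e^(-4t) + C_2e^(4t) + 2C_3e^(t)

Coefficient matrix A = [[7, -8, 11], [-6, 4, -6], [-6, 8, -10]].
det(A - λI) = 0 gives eigenvalues λ = -4, 4, 1.
For λ=-4: eigenvector (-1,0,1).
For λ=4: eigenvector (-1,1,1).
For λ=1: eigenvector (-1,2,2).
General solution: C_1e^(-4t)(-1,0,1) + C_2e^(4t)(-1,1,1) + C_3e^(t)(-1,2,2).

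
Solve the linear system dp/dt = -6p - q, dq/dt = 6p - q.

Coefficient matrix A = [[-6, -1], [6, -1]].
Characteristic polynomial det(A - λI) = λ^2 + 7λ + 12 = 0.
Eigenvalues λ = -4, -3.
For λ=-4: (A-λI) row 1 is [-2, -1], so an eigenvector is (1, -2).
For λ=-3: (A-λI) row 1 is [-3, -1], so an eigenvector is (1, -3).
General solution: c_1e^(-4t)(1,-2) + c_2e^(-3t)(1,-3).

p(t) = c_1e^(-4t) + c_2e^(-3t), q(t) = -2c_1e^(-4t) - 3c_2e^(-3t)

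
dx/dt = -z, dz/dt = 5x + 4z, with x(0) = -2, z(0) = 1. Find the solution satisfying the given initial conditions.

Coefficient matrix A = [[0, -1], [5, 4]].
Characteristic polynomial det(A - λI) = λ^2 - 4λ + 5 = 0.
Eigenvalues λ = 2 ± i (complex conjugate pair).
For λ=2+i: an eigenvector is (0,1) - i(-1,2) = (0 + i, 1 - 2i).
A real fundamental pair from Re and Im of e^((2+i)t)v: X_1 = e^(2t)(cos(t)·(0,1) + sin(t)·(-1,2)), X_2 = e^(2t)(sin(t)·(0,1) - cos(t)·(-1,2)).
General solution: K_1X_1 + K_2X_2.
Applying x(0)=-2, z(0)=1 gives K_1=-3, K_2=-2.

x(t) = 3e^(2t)sin(t) - 2e^(2t)cos(t), z(t) = -8e^(2t)sin(t) + e^(2t)cos(t)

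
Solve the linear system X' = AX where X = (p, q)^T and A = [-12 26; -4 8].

p(t) = -2c_1e^(-2t)sin(2t) + 3c_1e^(-2t)cos(2t) + 3c_2e^(-2t)sin(2t) + 2c_2e^(-2t)cos(2t), q(t) = -c_1e^(-2t)sin(2t) + c_1e^(-2t)cos(2t) + c_2e^(-2t)sin(2t) + c_2e^(-2t)cos(2t)

Coefficient matrix A = [[-12, 26], [-4, 8]].
Characteristic polynomial det(A - λI) = λ^2 + 4λ + 8 = 0.
Eigenvalues λ = -2 ± 2i (complex conjugate pair).
For λ=-2+2i: an eigenvector is (3,1) - i(-2,-1) = (3 + 2i, 1 + i).
A real fundamental pair from Re and Im of e^((-2+2i)t)v: X_1 = e^(-2t)(cos(2t)·(3,1) + sin(2t)·(-2,-1)), X_2 = e^(-2t)(sin(2t)·(3,1) - cos(2t)·(-2,-1)).
General solution: c_1X_1 + c_2X_2.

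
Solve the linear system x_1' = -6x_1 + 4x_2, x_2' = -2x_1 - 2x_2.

Coefficient matrix A = [[-6, 4], [-2, -2]].
Characteristic polynomial det(A - λI) = λ^2 + 8λ + 20 = 0.
Eigenvalues λ = -4 ± 2i (complex conjugate pair).
For λ=-4+2i: an eigenvector is (-1,0) - i(1,1) = (-1 - i, 0 - i).
A real fundamental pair from Re and Im of e^((-4+2i)t)v: X_1 = e^(-4t)(cos(2t)·(-1,0) + sin(2t)·(1,1)), X_2 = e^(-4t)(sin(2t)·(-1,0) - cos(2t)·(1,1)).
General solution: C_1X_1 + C_2X_2.

x_1(t) = C_1e^(-4t)sin(2t) - C_1e^(-4t)cos(2t) - C_2e^(-4t)sin(2t) - C_2e^(-4t)cos(2t), x_2(t) = C_1e^(-4t)sin(2t) - C_2e^(-4t)cos(2t)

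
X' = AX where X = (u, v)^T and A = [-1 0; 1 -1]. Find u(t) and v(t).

Coefficient matrix A = [[-1, 0], [1, -1]].
Characteristic polynomial det(A - λI) = λ^2 + 2λ + 1 = 0.
Single eigenvalue λ = -1 with algebraic multiplicity 2.
Eigenvector v = (0,1); generalized eigenvector w with (A-λI)w=v is (1,-3).
General solution: e^(-t)[K_1·v + K_2·(t·v + w)].

u(t) = K_2e^(-t), v(t) = K_1e^(-t) + K_2te^(-t) - 3K_2e^(-t)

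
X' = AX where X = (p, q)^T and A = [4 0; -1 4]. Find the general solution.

Coefficient matrix A = [[4, 0], [-1, 4]].
Characteristic polynomial det(A - λI) = λ^2 - 8λ + 16 = 0.
Single eigenvalue λ = 4 with algebraic multiplicity 2.
Eigenvector v = (0,-1); generalized eigenvector w with (A-λI)w=v is (1,-1).
General solution: e^(4t)[c_1·v + c_2·(t·v + w)].

p(t) = c_2e^(4t), q(t) = -c_1e^(4t) - c_2te^(4t) - c_2e^(4t)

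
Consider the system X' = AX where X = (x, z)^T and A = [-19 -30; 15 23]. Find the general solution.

Coefficient matrix A = [[-19, -30], [15, 23]].
Characteristic polynomial det(A - λI) = λ^2 - 4λ + 13 = 0.
Eigenvalues λ = 2 ± 3i (complex conjugate pair).
For λ=2+3i: an eigenvector is (-1,1) - i(-3,2) = (-1 + 3i, 1 - 2i).
A real fundamental pair from Re and Im of e^((2+3i)t)v: X_1 = e^(2t)(cos(3t)·(-1,1) + sin(3t)·(-3,2)), X_2 = e^(2t)(sin(3t)·(-1,1) - cos(3t)·(-3,2)).
General solution: c_1X_1 + c_2X_2.

x(t) = -3c_1e^(2t)sin(3t) - c_1e^(2t)cos(3t) - c_2e^(2t)sin(3t) + 3c_2e^(2t)cos(3t), z(t) = 2c_1e^(2t)sin(3t) + c_1e^(2t)cos(3t) + c_2e^(2t)sin(3t) - 2c_2e^(2t)cos(3t)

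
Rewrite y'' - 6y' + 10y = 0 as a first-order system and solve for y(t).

Let x_1 = y, x_2 = y'. Then x_1' = x_2 and x_2' = -10x_1 + 6x_2.
A = [[0,1],[-10,6]]; det(A-λI) = λ^2 - 6λ + 10.
Eigenvalues λ = 3 ± i.

y(t) = K_1e^(3t)cos(t) + K_2e^(3t)sin(t)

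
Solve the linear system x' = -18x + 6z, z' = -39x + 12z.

Coefficient matrix A = [[-18, 6], [-39, 12]].
Characteristic polynomial det(A - λI) = λ^2 + 6λ + 18 = 0.
Eigenvalues λ = -3 ± 3i (complex conjugate pair).
For λ=-3+3i: an eigenvector is (-1,-2) - i(1,3) = (-1 - i, -2 - 3i).
A real fundamental pair from Re and Im of e^((-3+3i)t)v: X_1 = e^(-3t)(cos(3t)·(-1,-2) + sin(3t)·(1,3)), X_2 = e^(-3t)(sin(3t)·(-1,-2) - cos(3t)·(1,3)).
General solution: C_1X_1 + C_2X_2.

x(t) = C_1e^(-3t)sin(3t) - C_1e^(-3t)cos(3t) - C_2e^(-3t)sin(3t) - C_2e^(-3t)cos(3t), z(t) = 3C_1e^(-3t)sin(3t) - 2C_1e^(-3t)cos(3t) - 2C_2e^(-3t)sin(3t) - 3C_2e^(-3t)cos(3t)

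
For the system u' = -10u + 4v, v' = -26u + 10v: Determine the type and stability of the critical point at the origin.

A = [[-10,4],[-26,10]]; det(A-λI) = λ^2 + 4.
λ = 0 ± 2i: zero real part.

center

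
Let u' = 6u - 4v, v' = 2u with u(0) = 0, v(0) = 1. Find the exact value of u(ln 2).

-24

A = [[6,-4],[2,0]]; eigenvalues λ = 2, 4.
Eigenvectors: (-1,-1) for λ=2, (-2,-1) for λ=4.
From the initial condition, c_1 = -2, c_2 = 1.
u(ln 2) = (-2)(2^2)(-1) + (1)(2^4)(-2) = -24.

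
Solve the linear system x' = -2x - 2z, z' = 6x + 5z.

x(t) = -c_1e^(2t) - 2c_2e^(t), z(t) = 2c_1e^(2t) + 3c_2e^(t)

Coefficient matrix A = [[-2, -2], [6, 5]].
Characteristic polynomial det(A - λI) = λ^2 - 3λ + 2 = 0.
Eigenvalues λ = 2, 1.
For λ=2: (A-λI) row 1 is [-4, -2], so an eigenvector is (-1, 2).
For λ=1: (A-λI) row 1 is [-3, -2], so an eigenvector is (-2, 3).
General solution: c_1e^(2t)(-1,2) + c_2e^(t)(-2,3).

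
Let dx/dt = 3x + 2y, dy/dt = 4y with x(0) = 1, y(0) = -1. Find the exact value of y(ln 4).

-256

A = [[3,2],[0,4]]; eigenvalues λ = 3, 4.
Eigenvectors: (1,0) for λ=3, (2,1) for λ=4.
From the initial condition, c_1 = 3, c_2 = -1.
y(ln 4) = (3)(4^3)(0) + (-1)(4^4)(1) = -256.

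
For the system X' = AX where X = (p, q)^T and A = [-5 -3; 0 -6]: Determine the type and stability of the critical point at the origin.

stable node

A = [[-5,-3],[0,-6]]; det(A-λI) = λ^2 + 11λ + 30.
λ = -6, -5: both negative.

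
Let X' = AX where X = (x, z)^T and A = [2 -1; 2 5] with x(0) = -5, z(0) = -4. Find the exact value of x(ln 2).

A = [[2,-1],[2,5]]; eigenvalues λ = 4, 3.
Eigenvectors: (-1,2) for λ=4, (-1,1) for λ=3.
From the initial condition, c_1 = -9, c_2 = 14.
x(ln 2) = (-9)(2^4)(-1) + (14)(2^3)(-1) = 32.

32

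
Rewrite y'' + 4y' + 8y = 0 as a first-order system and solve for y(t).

Let x_1 = y, x_2 = y'. Then x_1' = x_2 and x_2' = -8x_1 - 4x_2.
A = [[0,1],[-8,-4]]; det(A-λI) = λ^2 + 4λ + 8.
Eigenvalues λ = -2 ± 2i.

y(t) = C_1e^(-2t)cos(2t) + C_2e^(-2t)sin(2t)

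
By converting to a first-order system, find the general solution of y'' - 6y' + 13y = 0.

Let x_1 = y, x_2 = y'. Then x_1' = x_2 and x_2' = -13x_1 + 6x_2.
A = [[0,1],[-13,6]]; det(A-λI) = λ^2 - 6λ + 13.
Eigenvalues λ = 3 ± 2i.

y(t) = c_1e^(3t)cos(2t) + c_2e^(3t)sin(2t)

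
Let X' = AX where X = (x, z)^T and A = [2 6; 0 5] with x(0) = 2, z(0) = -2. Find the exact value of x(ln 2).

A = [[2,6],[0,5]]; eigenvalues λ = 5, 2.
Eigenvectors: (-2,-1) for λ=5, (-1,0) for λ=2.
From the initial condition, c_1 = 2, c_2 = -6.
x(ln 2) = (2)(2^5)(-2) + (-6)(2^2)(-1) = -104.

-104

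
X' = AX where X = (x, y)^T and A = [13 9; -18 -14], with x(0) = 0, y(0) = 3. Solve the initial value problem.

Coefficient matrix A = [[13, 9], [-18, -14]].
Characteristic polynomial det(A - λI) = λ^2 + λ - 20 = 0.
Eigenvalues λ = 4, -5.
For λ=4: (A-λI) row 1 is [9, 9], so an eigenvector is (-1, 1).
For λ=-5: (A-λI) row 1 is [18, 9], so an eigenvector is (-1, 2).
General solution: K_1e^(4t)(-1,1) + K_2e^(-5t)(-1,2).
Applying x(0)=0, y(0)=3 gives K_1=-3, K_2=3.

x(t) = 3e^(4t) - 3e^(-5t), y(t) = -3e^(4t) + 6e^(-5t)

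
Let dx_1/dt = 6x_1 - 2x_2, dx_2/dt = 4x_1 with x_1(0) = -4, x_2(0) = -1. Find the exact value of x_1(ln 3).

-540

A = [[6,-2],[4,0]]; eigenvalues λ = 4, 2.
Eigenvectors: (-1,-1) for λ=4, (1,2) for λ=2.
From the initial condition, c_1 = 7, c_2 = 3.
x_1(ln 3) = (7)(3^4)(-1) + (3)(3^2)(1) = -540.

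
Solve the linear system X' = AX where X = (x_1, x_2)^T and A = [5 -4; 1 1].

Coefficient matrix A = [[5, -4], [1, 1]].
Characteristic polynomial det(A - λI) = λ^2 - 6λ + 9 = 0.
Single eigenvalue λ = 3 with algebraic multiplicity 2.
Eigenvector v = (-2,-1); generalized eigenvector w with (A-λI)w=v is (1,1).
General solution: e^(3t)[K_1·v + K_2·(t·v + w)].

x_1(t) = -2K_1e^(3t) - 2K_2te^(3t) + K_2e^(3t), x_2(t) = -K_1e^(3t) - K_2te^(3t) + K_2e^(3t)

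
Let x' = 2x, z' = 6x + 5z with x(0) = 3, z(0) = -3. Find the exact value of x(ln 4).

A = [[2,0],[6,5]]; eigenvalues λ = 5, 2.
Eigenvectors: (0,1) for λ=5, (-1,2) for λ=2.
From the initial condition, c_1 = 3, c_2 = -3.
x(ln 4) = (3)(4^5)(0) + (-3)(4^2)(-1) = 48.

48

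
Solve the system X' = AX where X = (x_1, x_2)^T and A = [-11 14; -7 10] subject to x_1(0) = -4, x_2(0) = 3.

Coefficient matrix A = [[-11, 14], [-7, 10]].
Characteristic polynomial det(A - λI) = λ^2 + λ - 12 = 0.
Eigenvalues λ = -4, 3.
For λ=-4: (A-λI) row 1 is [-7, 14], so an eigenvector is (-2, -1).
For λ=3: (A-λI) row 1 is [-14, 14], so an eigenvector is (-1, -1).
General solution: C_1e^(-4t)(-2,-1) + C_2e^(3t)(-1,-1).
Applying x_1(0)=-4, x_2(0)=3 gives C_1=7, C_2=-10.

x_1(t) = 10e^(3t) - 14e^(-4t), x_2(t) = 10e^(3t) - 7e^(-4t)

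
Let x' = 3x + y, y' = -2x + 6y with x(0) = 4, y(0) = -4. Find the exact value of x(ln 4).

-5120

A = [[3,1],[-2,6]]; eigenvalues λ = 5, 4.
Eigenvectors: (1,2) for λ=5, (1,1) for λ=4.
From the initial condition, c_1 = -8, c_2 = 12.
x(ln 4) = (-8)(4^5)(1) + (12)(4^4)(1) = -5120.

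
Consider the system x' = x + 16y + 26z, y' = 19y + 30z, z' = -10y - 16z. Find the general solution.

Coefficient matrix A = [[1, 16, 26], [0, 19, 30], [0, -10, -16]].
det(A - λI) = 0 gives eigenvalues λ = 4, -1, 1.
For λ=4: eigenvector (-2,-2,1).
For λ=-1: eigenvector (-2,-3,2).
For λ=1: eigenvector (1,0,0).
General solution: C_1e^(4t)(-2,-2,1) + C_2e^(-t)(-2,-3,2) + C_3e^(t)(1,0,0).

x(t) = -2C_1e^(4t) - 2C_2e^(-t) + C_3e^(t), y(t) = -2C_1e^(4t) - 3C_2e^(-t), z(t) = C_1e^(4t) + 2C_2e^(-t)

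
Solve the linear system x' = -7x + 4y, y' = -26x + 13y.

Coefficient matrix A = [[-7, 4], [-26, 13]].
Characteristic polynomial det(A - λI) = λ^2 - 6λ + 13 = 0.
Eigenvalues λ = 3 ± 2i (complex conjugate pair).
For λ=3+2i: an eigenvector is (-1,-3) - i(-1,-2) = (-1 + i, -3 + 2i).
A real fundamental pair from Re and Im of e^((3+2i)t)v: X_1 = e^(3t)(cos(2t)·(-1,-3) + sin(2t)·(-1,-2)), X_2 = e^(3t)(sin(2t)·(-1,-3) - cos(2t)·(-1,-2)).
General solution: C_1X_1 + C_2X_2.

x(t) = -C_1e^(3t)sin(2t) - C_1e^(3t)cos(2t) - C_2e^(3t)sin(2t) + C_2e^(3t)cos(2t), y(t) = -2C_1e^(3t)sin(2t) - 3C_1e^(3t)cos(2t) - 3C_2e^(3t)sin(2t) + 2C_2e^(3t)cos(2t)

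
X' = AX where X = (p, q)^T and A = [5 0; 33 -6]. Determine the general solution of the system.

Coefficient matrix A = [[5, 0], [33, -6]].
Characteristic polynomial det(A - λI) = λ^2 + λ - 30 = 0.
Eigenvalues λ = -6, 5.
For λ=-6: (A-λI) row 1 is [11, 0], so an eigenvector is (0, -1).
For λ=5: (A-λI) row 2 is [33, -11], so an eigenvector is (1, 3).
General solution: C_1e^(-6t)(0,-1) + C_2e^(5t)(1,3).

p(t) = C_2e^(5t), q(t) = -C_1e^(-6t) + 3C_2e^(5t)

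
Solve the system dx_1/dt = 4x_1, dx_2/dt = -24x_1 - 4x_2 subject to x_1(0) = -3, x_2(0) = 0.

Coefficient matrix A = [[4, 0], [-24, -4]].
Characteristic polynomial det(A - λI) = λ^2 - 16 = 0.
Eigenvalues λ = -4, 4.
For λ=-4: (A-λI) row 1 is [8, 0], so an eigenvector is (0, -1).
For λ=4: (A-λI) row 2 is [-24, -8], so an eigenvector is (-1, 3).
General solution: c_1e^(-4t)(0,-1) + c_2e^(4t)(-1,3).
Applying x_1(0)=-3, x_2(0)=0 gives c_1=9, c_2=3.

x_1(t) = -3e^(4t), x_2(t) = 9e^(4t) - 9e^(-4t)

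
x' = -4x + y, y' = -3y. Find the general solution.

x(t) = -C_1e^(-4t) + C_2e^(-3t), y(t) = C_2e^(-3t)

Coefficient matrix A = [[-4, 1], [0, -3]].
Characteristic polynomial det(A - λI) = λ^2 + 7λ + 12 = 0.
Eigenvalues λ = -4, -3.
For λ=-4: (A-λI) row 1 is [0, 1], so an eigenvector is (-1, 0).
For λ=-3: (A-λI) row 1 is [-1, 1], so an eigenvector is (1, 1).
General solution: C_1e^(-4t)(-1,0) + C_2e^(-3t)(1,1).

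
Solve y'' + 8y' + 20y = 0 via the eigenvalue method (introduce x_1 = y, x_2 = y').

Let x_1 = y, x_2 = y'. Then x_1' = x_2 and x_2' = -20x_1 - 8x_2.
A = [[0,1],[-20,-8]]; det(A-λI) = λ^2 + 8λ + 20.
Eigenvalues λ = -4 ± 2i.

y(t) = C_1e^(-4t)cos(2t) + C_2e^(-4t)sin(2t)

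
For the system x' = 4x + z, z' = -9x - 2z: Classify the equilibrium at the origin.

unstable improper node

A = [[4,1],[-9,-2]]; det(A-λI) = λ^2 - 2λ + 1.
repeated λ = 1 with a single eigenvector.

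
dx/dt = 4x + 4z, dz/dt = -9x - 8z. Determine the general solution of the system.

x(t) = -2c_1e^(-2t) - 2c_2te^(-2t) + c_2e^(-2t), z(t) = 3c_1e^(-2t) + 3c_2te^(-2t) - 2c_2e^(-2t)

Coefficient matrix A = [[4, 4], [-9, -8]].
Characteristic polynomial det(A - λI) = λ^2 + 4λ + 4 = 0.
Single eigenvalue λ = -2 with algebraic multiplicity 2.
Eigenvector v = (-2,3); generalized eigenvector w with (A-λI)w=v is (1,-2).
General solution: e^(-2t)[c_1·v + c_2·(t·v + w)].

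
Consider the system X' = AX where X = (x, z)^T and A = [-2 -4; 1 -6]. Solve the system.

x(t) = 2K_1e^(-4t) + 2K_2te^(-4t) + 3K_2e^(-4t), z(t) = K_1e^(-4t) + K_2te^(-4t) + K_2e^(-4t)

Coefficient matrix A = [[-2, -4], [1, -6]].
Characteristic polynomial det(A - λI) = λ^2 + 8λ + 16 = 0.
Single eigenvalue λ = -4 with algebraic multiplicity 2.
Eigenvector v = (2,1); generalized eigenvector w with (A-λI)w=v is (3,1).
General solution: e^(-4t)[K_1·v + K_2·(t·v + w)].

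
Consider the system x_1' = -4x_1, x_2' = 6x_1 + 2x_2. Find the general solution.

x_1(t) = -K_1e^(-4t), x_2(t) = K_1e^(-4t) + K_2e^(2t)

Coefficient matrix A = [[-4, 0], [6, 2]].
Characteristic polynomial det(A - λI) = λ^2 + 2λ - 8 = 0.
Eigenvalues λ = -4, 2.
For λ=-4: (A-λI) row 2 is [6, 6], so an eigenvector is (-1, 1).
For λ=2: (A-λI) row 1 is [-6, 0], so an eigenvector is (0, 1).
General solution: K_1e^(-4t)(-1,1) + K_2e^(2t)(0,1).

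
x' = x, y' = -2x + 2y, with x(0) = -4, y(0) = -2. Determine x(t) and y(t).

Coefficient matrix A = [[1, 0], [-2, 2]].
Characteristic polynomial det(A - λI) = λ^2 - 3λ + 2 = 0.
Eigenvalues λ = 2, 1.
For λ=2: (A-λI) row 1 is [-1, 0], so an eigenvector is (0, 1).
For λ=1: (A-λI) row 2 is [-2, 1], so an eigenvector is (-1, -2).
General solution: c_1e^(2t)(0,1) + c_2e^(t)(-1,-2).
Applying x(0)=-4, y(0)=-2 gives c_1=6, c_2=4.

x(t) = -4e^(t), y(t) = 6e^(2t) - 8e^(t)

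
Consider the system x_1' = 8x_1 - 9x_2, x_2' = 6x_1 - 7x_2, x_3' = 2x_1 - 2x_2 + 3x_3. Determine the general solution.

Coefficient matrix A = [[8, -9, 0], [6, -7, 0], [2, -2, 3]].
det(A - λI) = 0 gives eigenvalues λ = 3, -1, 2.
For λ=3: eigenvector (0,0,1).
For λ=-1: eigenvector (1,1,0).
For λ=2: eigenvector (3,2,-2).
General solution: K_1e^(3t)(0,0,1) + K_2e^(-t)(1,1,0) + K_3e^(2t)(3,2,-2).

x_1(t) = K_2e^(-t) + 3K_3e^(2t), x_2(t) = K_2e^(-t) + 2K_3e^(2t), x_3(t) = K_1e^(3t) - 2K_3e^(2t)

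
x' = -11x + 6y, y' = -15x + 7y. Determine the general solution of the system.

x(t) = -c_1e^(-2t)sin(3t) + c_1e^(-2t)cos(3t) + c_2e^(-2t)sin(3t) + c_2e^(-2t)cos(3t), y(t) = -2c_1e^(-2t)sin(3t) + c_1e^(-2t)cos(3t) + c_2e^(-2t)sin(3t) + 2c_2e^(-2t)cos(3t)

Coefficient matrix A = [[-11, 6], [-15, 7]].
Characteristic polynomial det(A - λI) = λ^2 + 4λ + 13 = 0.
Eigenvalues λ = -2 ± 3i (complex conjugate pair).
For λ=-2+3i: an eigenvector is (1,1) - i(-1,-2) = (1 + i, 1 + 2i).
A real fundamental pair from Re and Im of e^((-2+3i)t)v: X_1 = e^(-2t)(cos(3t)·(1,1) + sin(3t)·(-1,-2)), X_2 = e^(-2t)(sin(3t)·(1,1) - cos(3t)·(-1,-2)).
General solution: c_1X_1 + c_2X_2.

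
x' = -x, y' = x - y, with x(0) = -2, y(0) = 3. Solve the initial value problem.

x(t) = -2e^(-t), y(t) = -2te^(-t) + 3e^(-t)

Coefficient matrix A = [[-1, 0], [1, -1]].
Characteristic polynomial det(A - λI) = λ^2 + 2λ + 1 = 0.
Single eigenvalue λ = -1 with algebraic multiplicity 2.
Eigenvector v = (0,-1); generalized eigenvector w with (A-λI)w=v is (-1,3).
General solution: e^(-t)[K_1·v + K_2·(t·v + w)].
Applying x(0)=-2, y(0)=3 gives K_1=3, K_2=2.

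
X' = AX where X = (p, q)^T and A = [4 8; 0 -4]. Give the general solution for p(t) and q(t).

p(t) = K_1e^(4t) - K_2e^(-4t), q(t) = K_2e^(-4t)

Coefficient matrix A = [[4, 8], [0, -4]].
Characteristic polynomial det(A - λI) = λ^2 - 16 = 0.
Eigenvalues λ = 4, -4.
For λ=4: (A-λI) row 1 is [0, 8], so an eigenvector is (1, 0).
For λ=-4: (A-λI) row 1 is [8, 8], so an eigenvector is (-1, 1).
General solution: K_1e^(4t)(1,0) + K_2e^(-4t)(-1,1).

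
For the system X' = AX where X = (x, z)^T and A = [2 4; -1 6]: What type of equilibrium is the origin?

A = [[2,4],[-1,6]]; det(A-λI) = λ^2 - 8λ + 16.
repeated λ = 4 with a single eigenvector.

unstable improper node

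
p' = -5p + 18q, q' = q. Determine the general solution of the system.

Coefficient matrix A = [[-5, 18], [0, 1]].
Characteristic polynomial det(A - λI) = λ^2 + 4λ - 5 = 0.
Eigenvalues λ = -5, 1.
For λ=-5: (A-λI) row 1 is [0, 18], so an eigenvector is (1, 0).
For λ=1: (A-λI) row 1 is [-6, 18], so an eigenvector is (-3, -1).
General solution: K_1e^(-5t)(1,0) + K_2e^(t)(-3,-1).

p(t) = K_1e^(-5t) - 3K_2e^(t), q(t) = -K_2e^(t)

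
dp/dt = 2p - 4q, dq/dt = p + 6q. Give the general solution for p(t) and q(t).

Coefficient matrix A = [[2, -4], [1, 6]].
Characteristic polynomial det(A - λI) = λ^2 - 8λ + 16 = 0.
Single eigenvalue λ = 4 with algebraic multiplicity 2.
Eigenvector v = (2,-1); generalized eigenvector w with (A-λI)w=v is (3,-2).
General solution: e^(4t)[K_1·v + K_2·(t·v + w)].

p(t) = 2K_1e^(4t) + 2K_2te^(4t) + 3K_2e^(4t), q(t) = -K_1e^(4t) - K_2te^(4t) - 2K_2e^(4t)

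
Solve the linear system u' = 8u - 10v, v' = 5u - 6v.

Coefficient matrix A = [[8, -10], [5, -6]].
Characteristic polynomial det(A - λI) = λ^2 - 2λ + 2 = 0.
Eigenvalues λ = 1 ± i (complex conjugate pair).
For λ=1+i: an eigenvector is (3,2) - i(1,1) = (3 - i, 2 - i).
A real fundamental pair from Re and Im of e^((1+i)t)v: X_1 = e^(t)(cos(t)·(3,2) + sin(t)·(1,1)), X_2 = e^(t)(sin(t)·(3,2) - cos(t)·(1,1)).
General solution: C_1X_1 + C_2X_2.

u(t) = C_1e^(t)sin(t) + 3C_1e^(t)cos(t) + 3C_2e^(t)sin(t) - C_2e^(t)cos(t), v(t) = C_1e^(t)sin(t) + 2C_1e^(t)cos(t) + 2C_2e^(t)sin(t) - C_2e^(t)cos(t)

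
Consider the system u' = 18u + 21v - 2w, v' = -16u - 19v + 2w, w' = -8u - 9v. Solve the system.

Coefficient matrix A = [[18, 21, -2], [-16, -19, 2], [-8, -9, 0]].
det(A - λI) = 0 gives eigenvalues λ = 2, -1, -2.
For λ=2: eigenvector (5,-4,-2).
For λ=-1: eigenvector (-1,1,1).
For λ=-2: eigenvector (2,-2,-1).
General solution: C_1e^(2t)(5,-4,-2) + C_2e^(-t)(-1,1,1) + C_3e^(-2t)(2,-2,-1).

u(t) = 5C_1e^(2t) - C_2e^(-t) + 2C_3e^(-2t), v(t) = -4C_1e^(2t) + C_2e^(-t) - 2C_3e^(-2t), w(t) = -2C_1e^(2t) + C_2e^(-t) - C_3e^(-2t)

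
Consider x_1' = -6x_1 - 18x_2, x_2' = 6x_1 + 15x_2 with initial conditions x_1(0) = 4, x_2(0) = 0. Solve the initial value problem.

x_1(t) = -12e^(6t) + 16e^(3t), x_2(t) = 8e^(6t) - 8e^(3t)

Coefficient matrix A = [[-6, -18], [6, 15]].
Characteristic polynomial det(A - λI) = λ^2 - 9λ + 18 = 0.
Eigenvalues λ = 6, 3.
For λ=6: (A-λI) row 1 is [-12, -18], so an eigenvector is (3, -2).
For λ=3: (A-λI) row 1 is [-9, -18], so an eigenvector is (-2, 1).
General solution: C_1e^(6t)(3,-2) + C_2e^(3t)(-2,1).
Applying x_1(0)=4, x_2(0)=0 gives C_1=-4, C_2=-8.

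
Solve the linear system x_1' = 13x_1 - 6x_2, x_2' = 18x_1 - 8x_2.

Coefficient matrix A = [[13, -6], [18, -8]].
Characteristic polynomial det(A - λI) = λ^2 - 5λ + 4 = 0.
Eigenvalues λ = 1, 4.
For λ=1: (A-λI) row 1 is [12, -6], so an eigenvector is (-1, -2).
For λ=4: (A-λI) row 1 is [9, -6], so an eigenvector is (2, 3).
General solution: C_1e^(t)(-1,-2) + C_2e^(4t)(2,3).

x_1(t) = -C_1e^(t) + 2C_2e^(4t), x_2(t) = -2C_1e^(t) + 3C_2e^(4t)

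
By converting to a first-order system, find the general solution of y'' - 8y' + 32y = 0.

Let x_1 = y, x_2 = y'. Then x_1' = x_2 and x_2' = -32x_1 + 8x_2.
A = [[0,1],[-32,8]]; det(A-λI) = λ^2 - 8λ + 32.
Eigenvalues λ = 4 ± 4i.

y(t) = c_1e^(4t)cos(4t) + c_2e^(4t)sin(4t)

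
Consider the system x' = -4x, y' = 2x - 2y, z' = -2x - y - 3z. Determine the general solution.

Coefficient matrix A = [[-4, 0, 0], [2, -2, 0], [-2, -1, -3]].
det(A - λI) = 0 gives eigenvalues λ = -2, -4, -3.
For λ=-2: eigenvector (0,1,-1).
For λ=-4: eigenvector (-1,1,-1).
For λ=-3: eigenvector (0,0,1).
General solution: c_1e^(-2t)(0,1,-1) + c_2e^(-4t)(-1,1,-1) + c_3e^(-3t)(0,0,1).

x(t) = -c_2e^(-4t), y(t) = c_1e^(-2t) + c_2e^(-4t), z(t) = -c_1e^(-2t) - c_2e^(-4t) + c_3e^(-3t)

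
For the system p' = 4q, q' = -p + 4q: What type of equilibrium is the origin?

unstable improper node

A = [[0,4],[-1,4]]; det(A-λI) = λ^2 - 4λ + 4.
repeated λ = 2 with a single eigenvector.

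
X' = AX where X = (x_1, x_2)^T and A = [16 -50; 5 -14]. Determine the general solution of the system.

x_1(t) = -3C_1e^(t)sin(5t) - C_1e^(t)cos(5t) - C_2e^(t)sin(5t) + 3C_2e^(t)cos(5t), x_2(t) = -C_1e^(t)sin(5t) + C_2e^(t)cos(5t)

Coefficient matrix A = [[16, -50], [5, -14]].
Characteristic polynomial det(A - λI) = λ^2 - 2λ + 26 = 0.
Eigenvalues λ = 1 ± 5i (complex conjugate pair).
For λ=1+5i: an eigenvector is (-1,0) - i(-3,-1) = (-1 + 3i, 0 + i).
A real fundamental pair from Re and Im of e^((1+5i)t)v: X_1 = e^(t)(cos(5t)·(-1,0) + sin(5t)·(-3,-1)), X_2 = e^(t)(sin(5t)·(-1,0) - cos(5t)·(-3,-1)).
General solution: C_1X_1 + C_2X_2.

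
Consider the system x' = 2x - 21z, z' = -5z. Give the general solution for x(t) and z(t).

x(t) = C_1e^(2t) + 3C_2e^(-5t), z(t) = C_2e^(-5t)

Coefficient matrix A = [[2, -21], [0, -5]].
Characteristic polynomial det(A - λI) = λ^2 + 3λ - 10 = 0.
Eigenvalues λ = 2, -5.
For λ=2: (A-λI) row 1 is [0, -21], so an eigenvector is (1, 0).
For λ=-5: (A-λI) row 1 is [7, -21], so an eigenvector is (3, 1).
General solution: C_1e^(2t)(1,0) + C_2e^(-5t)(3,1).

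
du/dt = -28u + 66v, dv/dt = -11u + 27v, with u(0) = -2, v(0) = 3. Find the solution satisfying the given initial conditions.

u(t) = 22e^(5t) - 24e^(-6t), v(t) = 11e^(5t) - 8e^(-6t)

Coefficient matrix A = [[-28, 66], [-11, 27]].
Characteristic polynomial det(A - λI) = λ^2 + λ - 30 = 0.
Eigenvalues λ = -6, 5.
For λ=-6: (A-λI) row 1 is [-22, 66], so an eigenvector is (3, 1).
For λ=5: (A-λI) row 1 is [-33, 66], so an eigenvector is (-2, -1).
General solution: C_1e^(-6t)(3,1) + C_2e^(5t)(-2,-1).
Applying u(0)=-2, v(0)=3 gives C_1=-8, C_2=-11.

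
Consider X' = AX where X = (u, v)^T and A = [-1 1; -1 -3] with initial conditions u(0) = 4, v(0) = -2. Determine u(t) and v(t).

u(t) = 2te^(-2t) + 4e^(-2t), v(t) = -2te^(-2t) - 2e^(-2t)

Coefficient matrix A = [[-1, 1], [-1, -3]].
Characteristic polynomial det(A - λI) = λ^2 + 4λ + 4 = 0.
Single eigenvalue λ = -2 with algebraic multiplicity 2.
Eigenvector v = (1,-1); generalized eigenvector w with (A-λI)w=v is (-2,3).
General solution: e^(-2t)[c_1·v + c_2·(t·v + w)].
Applying u(0)=4, v(0)=-2 gives c_1=8, c_2=2.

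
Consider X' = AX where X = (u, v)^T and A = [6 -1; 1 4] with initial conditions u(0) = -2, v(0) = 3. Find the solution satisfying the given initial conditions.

u(t) = -5te^(5t) - 2e^(5t), v(t) = -5te^(5t) + 3e^(5t)

Coefficient matrix A = [[6, -1], [1, 4]].
Characteristic polynomial det(A - λI) = λ^2 - 10λ + 25 = 0.
Single eigenvalue λ = 5 with algebraic multiplicity 2.
Eigenvector v = (-1,-1); generalized eigenvector w with (A-λI)w=v is (1,2).
General solution: e^(5t)[c_1·v + c_2·(t·v + w)].
Applying u(0)=-2, v(0)=3 gives c_1=7, c_2=5.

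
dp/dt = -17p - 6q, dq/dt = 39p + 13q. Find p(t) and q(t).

Coefficient matrix A = [[-17, -6], [39, 13]].
Characteristic polynomial det(A - λI) = λ^2 + 4λ + 13 = 0.
Eigenvalues λ = -2 ± 3i (complex conjugate pair).
For λ=-2+3i: an eigenvector is (-1,2) - i(1,-3) = (-1 - i, 2 + 3i).
A real fundamental pair from Re and Im of e^((-2+3i)t)v: X_1 = e^(-2t)(cos(3t)·(-1,2) + sin(3t)·(1,-3)), X_2 = e^(-2t)(sin(3t)·(-1,2) - cos(3t)·(1,-3)).
General solution: K_1X_1 + K_2X_2.

p(t) = K_1e^(-2t)sin(3t) - K_1e^(-2t)cos(3t) - K_2e^(-2t)sin(3t) - K_2e^(-2t)cos(3t), q(t) = -3K_1e^(-2t)sin(3t) + 2K_1e^(-2t)cos(3t) + 2K_2e^(-2t)sin(3t) + 3K_2e^(-2t)cos(3t)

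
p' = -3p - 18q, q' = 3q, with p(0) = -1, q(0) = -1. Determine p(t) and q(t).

Coefficient matrix A = [[-3, -18], [0, 3]].
Characteristic polynomial det(A - λI) = λ^2 - 9 = 0.
Eigenvalues λ = -3, 3.
For λ=-3: (A-λI) row 1 is [0, -18], so an eigenvector is (-1, 0).
For λ=3: (A-λI) row 1 is [-6, -18], so an eigenvector is (-3, 1).
General solution: c_1e^(-3t)(-1,0) + c_2e^(3t)(-3,1).
Applying p(0)=-1, q(0)=-1 gives c_1=4, c_2=-1.

p(t) = 3e^(3t) - 4e^(-3t), q(t) = -e^(3t)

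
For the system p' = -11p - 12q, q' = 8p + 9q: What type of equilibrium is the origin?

saddle

A = [[-11,-12],[8,9]]; det(A-λI) = λ^2 + 2λ - 3.
λ = 1, -3: opposite signs.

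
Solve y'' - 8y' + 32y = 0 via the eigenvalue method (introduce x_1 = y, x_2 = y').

y(t) = K_1e^(4t)cos(4t) + K_2e^(4t)sin(4t)

Let x_1 = y, x_2 = y'. Then x_1' = x_2 and x_2' = -32x_1 + 8x_2.
A = [[0,1],[-32,8]]; det(A-λI) = λ^2 - 8λ + 32.
Eigenvalues λ = 4 ± 4i.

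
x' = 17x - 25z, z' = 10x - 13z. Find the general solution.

x(t) = -K_1e^(2t)sin(5t) - 2K_1e^(2t)cos(5t) - 2K_2e^(2t)sin(5t) + K_2e^(2t)cos(5t), z(t) = -K_1e^(2t)sin(5t) - K_1e^(2t)cos(5t) - K_2e^(2t)sin(5t) + K_2e^(2t)cos(5t)

Coefficient matrix A = [[17, -25], [10, -13]].
Characteristic polynomial det(A - λI) = λ^2 - 4λ + 29 = 0.
Eigenvalues λ = 2 ± 5i (complex conjugate pair).
For λ=2+5i: an eigenvector is (-2,-1) - i(-1,-1) = (-2 + i, -1 + i).
A real fundamental pair from Re and Im of e^((2+5i)t)v: X_1 = e^(2t)(cos(5t)·(-2,-1) + sin(5t)·(-1,-1)), X_2 = e^(2t)(sin(5t)·(-2,-1) - cos(5t)·(-1,-1)).
General solution: K_1X_1 + K_2X_2.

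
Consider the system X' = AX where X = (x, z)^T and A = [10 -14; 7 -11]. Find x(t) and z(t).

Coefficient matrix A = [[10, -14], [7, -11]].
Characteristic polynomial det(A - λI) = λ^2 + λ - 12 = 0.
Eigenvalues λ = 3, -4.
For λ=3: (A-λI) row 1 is [7, -14], so an eigenvector is (2, 1).
For λ=-4: (A-λI) row 1 is [14, -14], so an eigenvector is (-1, -1).
General solution: C_1e^(3t)(2,1) + C_2e^(-4t)(-1,-1).

x(t) = 2C_1e^(3t) - C_2e^(-4t), z(t) = C_1e^(3t) - C_2e^(-4t)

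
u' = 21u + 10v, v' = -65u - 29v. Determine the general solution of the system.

Coefficient matrix A = [[21, 10], [-65, -29]].
Characteristic polynomial det(A - λI) = λ^2 + 8λ + 41 = 0.
Eigenvalues λ = -4 ± 5i (complex conjugate pair).
For λ=-4+5i: an eigenvector is (-1,2) - i(-1,3) = (-1 + i, 2 - 3i).
A real fundamental pair from Re and Im of e^((-4+5i)t)v: X_1 = e^(-4t)(cos(5t)·(-1,2) + sin(5t)·(-1,3)), X_2 = e^(-4t)(sin(5t)·(-1,2) - cos(5t)·(-1,3)).
General solution: C_1X_1 + C_2X_2.

u(t) = -C_1e^(-4t)sin(5t) - C_1e^(-4t)cos(5t) - C_2e^(-4t)sin(5t) + C_2e^(-4t)cos(5t), v(t) = 3C_1e^(-4t)sin(5t) + 2C_1e^(-4t)cos(5t) + 2C_2e^(-4t)sin(5t) - 3C_2e^(-4t)cos(5t)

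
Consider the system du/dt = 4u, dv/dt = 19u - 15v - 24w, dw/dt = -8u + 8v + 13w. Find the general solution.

u(t) = c_1e^(4t), v(t) = c_1e^(4t) + 3c_2e^(t) + 2c_3e^(-3t), w(t) = -2c_2e^(t) - c_3e^(-3t)

Coefficient matrix A = [[4, 0, 0], [19, -15, -24], [-8, 8, 13]].
det(A - λI) = 0 gives eigenvalues λ = 4, 1, -3.
For λ=4: eigenvector (1,1,0).
For λ=1: eigenvector (0,3,-2).
For λ=-3: eigenvector (0,2,-1).
General solution: c_1e^(4t)(1,1,0) + c_2e^(t)(0,3,-2) + c_3e^(-3t)(0,2,-1).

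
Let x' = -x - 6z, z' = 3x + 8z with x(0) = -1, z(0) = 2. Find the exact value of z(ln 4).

3056

A = [[-1,-6],[3,8]]; eigenvalues λ = 5, 2.
Eigenvectors: (-1,1) for λ=5, (2,-1) for λ=2.
From the initial condition, c_1 = 3, c_2 = 1.
z(ln 4) = (3)(4^5)(1) + (1)(4^2)(-1) = 3056.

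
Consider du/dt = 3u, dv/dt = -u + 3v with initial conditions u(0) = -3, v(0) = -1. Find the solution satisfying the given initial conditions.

u(t) = -3e^(3t), v(t) = 3te^(3t) - e^(3t)

Coefficient matrix A = [[3, 0], [-1, 3]].
Characteristic polynomial det(A - λI) = λ^2 - 6λ + 9 = 0.
Single eigenvalue λ = 3 with algebraic multiplicity 2.
Eigenvector v = (0,1); generalized eigenvector w with (A-λI)w=v is (-1,-1).
General solution: e^(3t)[K_1·v + K_2·(t·v + w)].
Applying u(0)=-3, v(0)=-1 gives K_1=2, K_2=3.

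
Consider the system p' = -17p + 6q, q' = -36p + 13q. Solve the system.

p(t) = c_1e^(-5t) - c_2e^(t), q(t) = 2c_1e^(-5t) - 3c_2e^(t)

Coefficient matrix A = [[-17, 6], [-36, 13]].
Characteristic polynomial det(A - λI) = λ^2 + 4λ - 5 = 0.
Eigenvalues λ = -5, 1.
For λ=-5: (A-λI) row 1 is [-12, 6], so an eigenvector is (1, 2).
For λ=1: (A-λI) row 1 is [-18, 6], so an eigenvector is (-1, -3).
General solution: c_1e^(-5t)(1,2) + c_2e^(t)(-1,-3).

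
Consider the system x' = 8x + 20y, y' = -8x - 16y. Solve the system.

Coefficient matrix A = [[8, 20], [-8, -16]].
Characteristic polynomial det(A - λI) = λ^2 + 8λ + 32 = 0.
Eigenvalues λ = -4 ± 4i (complex conjugate pair).
For λ=-4+4i: an eigenvector is (-1,1) - i(2,-1) = (-1 - 2i, 1 + i).
A real fundamental pair from Re and Im of e^((-4+4i)t)v: X_1 = e^(-4t)(cos(4t)·(-1,1) + sin(4t)·(2,-1)), X_2 = e^(-4t)(sin(4t)·(-1,1) - cos(4t)·(2,-1)).
General solution: C_1X_1 + C_2X_2.

x(t) = 2C_1e^(-4t)sin(4t) - C_1e^(-4t)cos(4t) - C_2e^(-4t)sin(4t) - 2C_2e^(-4t)cos(4t), y(t) = -C_1e^(-4t)sin(4t) + C_1e^(-4t)cos(4t) + C_2e^(-4t)sin(4t) + C_2e^(-4t)cos(4t)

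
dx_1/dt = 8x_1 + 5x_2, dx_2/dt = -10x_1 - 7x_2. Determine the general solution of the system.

Coefficient matrix A = [[8, 5], [-10, -7]].
Characteristic polynomial det(A - λI) = λ^2 - λ - 6 = 0.
Eigenvalues λ = -2, 3.
For λ=-2: (A-λI) row 1 is [10, 5], so an eigenvector is (1, -2).
For λ=3: (A-λI) row 1 is [5, 5], so an eigenvector is (1, -1).
General solution: K_1e^(-2t)(1,-2) + K_2e^(3t)(1,-1).

x_1(t) = K_1e^(-2t) + K_2e^(3t), x_2(t) = -2K_1e^(-2t) - K_2e^(3t)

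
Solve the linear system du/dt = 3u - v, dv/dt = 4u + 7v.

u(t) = K_1e^(5t) + K_2te^(5t), v(t) = -2K_1e^(5t) - 2K_2te^(5t) - K_2e^(5t)

Coefficient matrix A = [[3, -1], [4, 7]].
Characteristic polynomial det(A - λI) = λ^2 - 10λ + 25 = 0.
Single eigenvalue λ = 5 with algebraic multiplicity 2.
Eigenvector v = (1,-2); generalized eigenvector w with (A-λI)w=v is (0,-1).
General solution: e^(5t)[K_1·v + K_2·(t·v + w)].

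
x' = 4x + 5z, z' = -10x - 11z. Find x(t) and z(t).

x(t) = K_1e^(-6t) - K_2e^(-t), z(t) = -2K_1e^(-6t) + K_2e^(-t)

Coefficient matrix A = [[4, 5], [-10, -11]].
Characteristic polynomial det(A - λI) = λ^2 + 7λ + 6 = 0.
Eigenvalues λ = -6, -1.
For λ=-6: (A-λI) row 1 is [10, 5], so an eigenvector is (1, -2).
For λ=-1: (A-λI) row 1 is [5, 5], so an eigenvector is (-1, 1).
General solution: K_1e^(-6t)(1,-2) + K_2e^(-t)(-1,1).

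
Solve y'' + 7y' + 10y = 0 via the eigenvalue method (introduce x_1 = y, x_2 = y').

Let x_1 = y, x_2 = y'. Then x_1' = x_2 and x_2' = -10x_1 - 7x_2.
A = [[0,1],[-10,-7]]; det(A-λI) = λ^2 + 7λ + 10.
Eigenvalues λ = -5, -2 with eigenvectors (1,-5), (1,-2).

y(t) = c_1e^(-5t) + c_2e^(-2t)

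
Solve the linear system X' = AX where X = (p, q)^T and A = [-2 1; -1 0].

Coefficient matrix A = [[-2, 1], [-1, 0]].
Characteristic polynomial det(A - λI) = λ^2 + 2λ + 1 = 0.
Single eigenvalue λ = -1 with algebraic multiplicity 2.
Eigenvector v = (1,1); generalized eigenvector w with (A-λI)w=v is (-2,-1).
General solution: e^(-t)[C_1·v + C_2·(t·v + w)].

p(t) = C_1e^(-t) + C_2te^(-t) - 2C_2e^(-t), q(t) = C_1e^(-t) + C_2te^(-t) - C_2e^(-t)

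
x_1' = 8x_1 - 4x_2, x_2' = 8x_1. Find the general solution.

x_1(t) = c_1e^(4t)sin(4t) - c_2e^(4t)cos(4t), x_2(t) = c_1e^(4t)sin(4t) - c_1e^(4t)cos(4t) - c_2e^(4t)sin(4t) - c_2e^(4t)cos(4t)

Coefficient matrix A = [[8, -4], [8, 0]].
Characteristic polynomial det(A - λI) = λ^2 - 8λ + 32 = 0.
Eigenvalues λ = 4 ± 4i (complex conjugate pair).
For λ=4+4i: an eigenvector is (0,-1) - i(1,1) = (0 - i, -1 - i).
A real fundamental pair from Re and Im of e^((4+4i)t)v: X_1 = e^(4t)(cos(4t)·(0,-1) + sin(4t)·(1,1)), X_2 = e^(4t)(sin(4t)·(0,-1) - cos(4t)·(1,1)).
General solution: c_1X_1 + c_2X_2.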